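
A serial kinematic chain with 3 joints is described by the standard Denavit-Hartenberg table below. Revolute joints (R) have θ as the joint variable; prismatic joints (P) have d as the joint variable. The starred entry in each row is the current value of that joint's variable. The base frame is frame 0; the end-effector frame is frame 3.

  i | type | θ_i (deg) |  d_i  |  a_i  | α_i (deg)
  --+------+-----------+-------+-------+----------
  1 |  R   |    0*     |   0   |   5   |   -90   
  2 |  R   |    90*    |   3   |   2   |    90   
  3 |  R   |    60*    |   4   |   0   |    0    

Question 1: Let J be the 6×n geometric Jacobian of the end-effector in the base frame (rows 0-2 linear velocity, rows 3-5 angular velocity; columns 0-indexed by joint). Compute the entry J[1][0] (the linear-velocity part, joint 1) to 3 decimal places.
axis z_0 = ẑ; lever o_n−o_0 = (9.0000,3.0000,-2.0000)
cross product → J_v[:, 0] = (-3.0000,9.0000,0.0000)
J_ω[:, 0] = z_0
entry J[1][0] = 9.0000

9.000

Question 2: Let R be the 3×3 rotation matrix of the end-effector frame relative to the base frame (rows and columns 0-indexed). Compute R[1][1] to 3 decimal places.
0.500

End-effector y-axis (col 1 of R) = (-0.0000,0.5000,0.8660)
R[1][1] = 0.5000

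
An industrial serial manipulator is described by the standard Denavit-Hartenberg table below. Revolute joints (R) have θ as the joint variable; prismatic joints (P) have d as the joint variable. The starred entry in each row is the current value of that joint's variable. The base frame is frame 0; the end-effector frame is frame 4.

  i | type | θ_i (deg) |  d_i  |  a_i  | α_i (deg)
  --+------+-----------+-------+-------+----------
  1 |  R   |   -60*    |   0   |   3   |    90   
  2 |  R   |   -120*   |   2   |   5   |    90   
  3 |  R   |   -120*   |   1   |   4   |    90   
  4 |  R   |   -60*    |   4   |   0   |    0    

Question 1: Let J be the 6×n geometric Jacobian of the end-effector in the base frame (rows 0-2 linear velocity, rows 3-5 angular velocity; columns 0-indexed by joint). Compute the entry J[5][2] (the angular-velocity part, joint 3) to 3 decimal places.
axis z_2 = (-0.4330,0.7500,0.5000); lever o_n−o_2 = (2.2010,-0.8840,5.2321)
cross product → J_v[:, 2] = (4.3660,3.3660,-1.2679)
J_ω[:, 2] = z_2
entry J[5][2] = 0.5000

0.500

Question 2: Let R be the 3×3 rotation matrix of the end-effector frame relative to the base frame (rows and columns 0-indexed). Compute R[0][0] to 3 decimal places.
0.813

End-effector x-axis (col 0 of R) = (0.8125,-0.5413,-0.2165)
R[0][0] = 0.8125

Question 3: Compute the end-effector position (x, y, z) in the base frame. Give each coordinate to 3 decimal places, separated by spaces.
0.719 -2.317 0.902

after link 1: o_1 = (1.5000, -2.5981, 0.0000)
after link 2: o_2 = (-1.4821, -1.4330, -4.3301)
after link 3: o_3 = (1.5849, 0.1830, -2.0981)
after link 4: o_4 = (0.7189, -2.3170, 0.9019)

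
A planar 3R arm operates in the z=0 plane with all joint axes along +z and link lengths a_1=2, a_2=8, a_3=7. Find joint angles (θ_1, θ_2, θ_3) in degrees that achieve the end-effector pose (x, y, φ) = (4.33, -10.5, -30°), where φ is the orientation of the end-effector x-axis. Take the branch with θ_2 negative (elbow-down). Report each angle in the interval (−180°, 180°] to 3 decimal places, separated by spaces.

wrist centre = target − a_3·(cos φ, sin φ) = (-1.7322, -7.0000)
cos θ_2 = (52.0004−2²−8²)/(2·2·8) = -0.5000; θ_2 = -119.9991° (elbow-down)
β = atan2(-7.0000,-1.7322) = -103.8989°; ψ = atan2(-6.9283,-1.9999) = -106.1011°
θ_1 = β − ψ = 2.2023°
θ_3 = φ − θ_1 − θ_2 = 87.7968° (wrapped to (-180°,180°])

2.202 -119.999 87.797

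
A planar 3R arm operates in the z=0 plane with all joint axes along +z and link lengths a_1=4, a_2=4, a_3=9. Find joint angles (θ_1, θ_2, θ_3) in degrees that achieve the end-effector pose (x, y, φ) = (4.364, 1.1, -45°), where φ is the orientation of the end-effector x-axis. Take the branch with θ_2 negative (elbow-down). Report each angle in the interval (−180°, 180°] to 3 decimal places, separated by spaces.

wrist centre = target − a_3·(cos φ, sin φ) = (-2.0000, 7.4640)
cos θ_2 = (59.7106−4²−4²)/(2·4·4) = 0.8660; θ_2 = -30.0081° (elbow-down)
β = atan2(7.4640,-2.0000) = 105.0000°; ψ = atan2(-2.0005,7.4638) = -15.0040°
θ_1 = β − ψ = 120.0040°
θ_3 = φ − θ_1 − θ_2 = -134.9960° (wrapped to (-180°,180°])

120.004 -30.008 -134.996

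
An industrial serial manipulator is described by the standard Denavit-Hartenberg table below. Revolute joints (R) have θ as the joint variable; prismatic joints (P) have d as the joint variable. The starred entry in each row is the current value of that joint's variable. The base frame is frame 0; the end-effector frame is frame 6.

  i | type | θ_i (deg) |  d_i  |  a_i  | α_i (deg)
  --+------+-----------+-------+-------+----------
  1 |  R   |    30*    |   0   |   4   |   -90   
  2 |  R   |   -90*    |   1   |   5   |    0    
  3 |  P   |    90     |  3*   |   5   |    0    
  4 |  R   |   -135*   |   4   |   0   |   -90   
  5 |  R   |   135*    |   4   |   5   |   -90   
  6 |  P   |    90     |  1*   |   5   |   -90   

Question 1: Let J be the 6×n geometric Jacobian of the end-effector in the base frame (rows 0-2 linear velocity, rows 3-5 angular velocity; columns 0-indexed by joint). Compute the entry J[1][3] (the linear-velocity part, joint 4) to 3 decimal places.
axis z_3 = (-0.5000,0.8660,0.0000); lever o_n−o_3 = (1.3999,2.1611,-3.7071)
cross product → J_v[:, 3] = (-3.2104,-1.8536,-2.2929)
J_ω[:, 3] = z_3
entry J[1][3] = -1.8536

-1.854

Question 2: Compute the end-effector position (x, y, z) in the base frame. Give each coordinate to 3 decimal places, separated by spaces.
7.194 10.125 1.293

after link 1: o_1 = (3.4641, 2.0000, 0.0000)
after link 2: o_2 = (2.9641, 2.8660, 5.0000)
after link 3: o_3 = (5.7942, 7.9641, 5.0000)
after link 4: o_4 = (3.7942, 11.4282, 5.0000)
after link 5: o_5 = (10.1765, 11.0306, 5.3284)
after link 6: o_6 = (7.1941, 10.1252, 1.2929)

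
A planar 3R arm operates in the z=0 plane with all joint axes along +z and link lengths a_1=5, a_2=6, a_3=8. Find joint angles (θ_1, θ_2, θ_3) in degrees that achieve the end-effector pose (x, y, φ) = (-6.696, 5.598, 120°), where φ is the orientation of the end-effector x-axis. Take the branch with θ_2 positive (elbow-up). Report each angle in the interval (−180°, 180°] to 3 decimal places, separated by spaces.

112.519 150.001 -142.521

wrist centre = target − a_3·(cos φ, sin φ) = (-2.6960, -1.3302)
cos θ_2 = (9.0379−5²−6²)/(2·5·6) = -0.8660; θ_2 = 150.0012° (elbow-up)
β = atan2(-1.3302,-2.6960) = -153.7383°; ψ = atan2(2.9999,-0.1962) = 93.7422°
θ_1 = β − ψ = -247.4805°
θ_3 = φ − θ_1 − θ_2 = -142.5206° (wrapped to (-180°,180°])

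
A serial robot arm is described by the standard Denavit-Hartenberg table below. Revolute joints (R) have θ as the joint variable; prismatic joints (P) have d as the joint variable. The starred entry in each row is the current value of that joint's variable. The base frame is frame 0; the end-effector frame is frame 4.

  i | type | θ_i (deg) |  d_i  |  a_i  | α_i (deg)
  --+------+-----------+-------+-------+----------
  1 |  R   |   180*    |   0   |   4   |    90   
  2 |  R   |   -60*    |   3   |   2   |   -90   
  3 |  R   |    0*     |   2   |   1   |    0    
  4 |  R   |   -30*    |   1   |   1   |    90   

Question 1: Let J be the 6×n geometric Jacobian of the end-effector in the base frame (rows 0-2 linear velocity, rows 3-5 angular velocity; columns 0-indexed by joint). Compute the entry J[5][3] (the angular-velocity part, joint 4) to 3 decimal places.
axis z_3 = (-0.8660,0.0000,0.5000); lever o_n−o_3 = (-1.2990,0.5000,-0.2500)
cross product → J_v[:, 3] = (-0.2500,-0.8660,-0.4330)
J_ω[:, 3] = z_3
entry J[5][3] = 0.5000

0.500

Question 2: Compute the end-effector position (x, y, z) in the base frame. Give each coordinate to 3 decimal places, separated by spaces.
-8.531 3.500 -1.848

after link 1: o_1 = (-4.0000, 0.0000, 0.0000)
after link 2: o_2 = (-5.0000, 3.0000, -1.7321)
after link 3: o_3 = (-7.2321, 3.0000, -1.5981)
after link 4: o_4 = (-8.5311, 3.5000, -1.8481)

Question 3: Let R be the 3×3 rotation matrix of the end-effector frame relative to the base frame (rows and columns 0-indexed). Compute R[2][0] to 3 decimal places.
End-effector x-axis (col 0 of R) = (-0.4330,0.5000,-0.7500)
R[2][0] = -0.7500

-0.750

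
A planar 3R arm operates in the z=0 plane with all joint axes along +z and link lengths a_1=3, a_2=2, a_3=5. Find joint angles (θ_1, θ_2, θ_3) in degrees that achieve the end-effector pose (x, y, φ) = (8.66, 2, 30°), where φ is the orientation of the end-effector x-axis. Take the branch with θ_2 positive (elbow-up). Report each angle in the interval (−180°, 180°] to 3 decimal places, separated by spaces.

-30.005 60.012 -0.007

wrist centre = target − a_3·(cos φ, sin φ) = (4.3299, -0.5000)
cos θ_2 = (18.9978−3²−2²)/(2·3·2) = 0.4998; θ_2 = 60.0121° (elbow-up)
β = atan2(-0.5000,4.3299) = -6.5872°; ψ = atan2(1.7323,3.9996) = 23.4177°
θ_1 = β − ψ = -30.0049°
θ_3 = φ − θ_1 − θ_2 = -0.0073° (wrapped to (-180°,180°])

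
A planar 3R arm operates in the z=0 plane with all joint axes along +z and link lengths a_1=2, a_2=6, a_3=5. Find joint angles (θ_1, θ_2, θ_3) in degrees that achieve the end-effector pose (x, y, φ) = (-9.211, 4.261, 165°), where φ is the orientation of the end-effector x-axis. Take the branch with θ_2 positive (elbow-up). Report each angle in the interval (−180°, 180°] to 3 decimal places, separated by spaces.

44.999 120.003 -0.002

wrist centre = target − a_3·(cos φ, sin φ) = (-4.3814, 2.9669)
cos θ_2 = (27.9989−2²−6²)/(2·2·6) = -0.5000; θ_2 = 120.0029° (elbow-up)
β = atan2(2.9669,-4.3814) = 145.8956°; ψ = atan2(5.1960,-1.0003) = 100.8965°
θ_1 = β − ψ = 44.9990°
θ_3 = φ − θ_1 − θ_2 = -0.0020° (wrapped to (-180°,180°])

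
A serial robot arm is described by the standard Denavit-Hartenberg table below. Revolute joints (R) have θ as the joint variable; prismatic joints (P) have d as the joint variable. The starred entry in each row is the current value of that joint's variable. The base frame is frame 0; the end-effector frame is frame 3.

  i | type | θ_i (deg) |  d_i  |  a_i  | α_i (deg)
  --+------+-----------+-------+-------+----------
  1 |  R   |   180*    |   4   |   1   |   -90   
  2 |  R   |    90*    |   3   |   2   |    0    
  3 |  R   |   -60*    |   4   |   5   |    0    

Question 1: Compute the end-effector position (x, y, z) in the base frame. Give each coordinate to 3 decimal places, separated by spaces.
after link 1: o_1 = (-1.0000, 0.0000, 4.0000)
after link 2: o_2 = (-1.0000, -3.0000, 2.0000)
after link 3: o_3 = (-5.3301, -7.0000, -0.5000)

-5.330 -7.000 -0.500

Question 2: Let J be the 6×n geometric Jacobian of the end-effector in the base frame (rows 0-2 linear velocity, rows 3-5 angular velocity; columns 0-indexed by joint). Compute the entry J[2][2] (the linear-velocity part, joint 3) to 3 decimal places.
axis z_2 = (-0.0000,-1.0000,0.0000); lever o_n−o_2 = (-4.3301,-4.0000,-2.5000)
cross product → J_v[:, 2] = (2.5000,-0.0000,-4.3301)
J_ω[:, 2] = z_2
entry J[2][2] = -4.3301

-4.330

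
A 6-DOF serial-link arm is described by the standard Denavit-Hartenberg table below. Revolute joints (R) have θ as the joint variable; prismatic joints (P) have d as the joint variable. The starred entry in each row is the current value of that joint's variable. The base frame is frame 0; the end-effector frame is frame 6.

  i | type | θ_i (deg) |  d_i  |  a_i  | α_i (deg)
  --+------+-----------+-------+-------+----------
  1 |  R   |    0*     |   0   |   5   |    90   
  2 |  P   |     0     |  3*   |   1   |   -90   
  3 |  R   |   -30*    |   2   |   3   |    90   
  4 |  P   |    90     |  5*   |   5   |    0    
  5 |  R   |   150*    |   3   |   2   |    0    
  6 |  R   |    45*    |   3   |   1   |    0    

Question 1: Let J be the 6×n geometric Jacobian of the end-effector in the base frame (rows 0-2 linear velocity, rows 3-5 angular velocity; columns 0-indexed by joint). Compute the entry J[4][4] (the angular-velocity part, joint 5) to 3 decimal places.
-0.866

axis z_4 = (-0.5000,-0.8660,0.0000); lever o_n−o_4 = (-3.6419,-4.8256,-2.6980)
cross product → J_v[:, 4] = (2.3365,-1.3490,-0.7412)
J_ω[:, 4] = z_4
entry J[4][4] = -0.8660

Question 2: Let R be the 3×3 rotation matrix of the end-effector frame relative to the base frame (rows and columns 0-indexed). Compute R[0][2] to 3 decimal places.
End-effector z-axis (col 2 of R) = (-0.5000,-0.8660,0.0000)
R[0][2] = -0.5000

-0.500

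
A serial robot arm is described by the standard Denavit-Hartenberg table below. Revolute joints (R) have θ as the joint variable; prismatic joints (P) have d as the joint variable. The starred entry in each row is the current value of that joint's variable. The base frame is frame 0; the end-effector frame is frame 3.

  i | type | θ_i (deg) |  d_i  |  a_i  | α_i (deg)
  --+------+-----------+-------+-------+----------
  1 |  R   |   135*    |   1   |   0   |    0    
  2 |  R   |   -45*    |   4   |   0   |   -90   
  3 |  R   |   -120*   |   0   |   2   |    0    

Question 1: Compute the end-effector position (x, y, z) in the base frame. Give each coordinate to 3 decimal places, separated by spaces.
after link 1: o_1 = (0.0000, 0.0000, 1.0000)
after link 2: o_2 = (0.0000, 0.0000, 5.0000)
after link 3: o_3 = (0.0000, -1.0000, 6.7321)

0.000 -1.000 6.732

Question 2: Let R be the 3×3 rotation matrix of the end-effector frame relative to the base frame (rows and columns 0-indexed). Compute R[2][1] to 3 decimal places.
0.500

End-effector y-axis (col 1 of R) = (0.0000,0.8660,0.5000)
R[2][1] = 0.5000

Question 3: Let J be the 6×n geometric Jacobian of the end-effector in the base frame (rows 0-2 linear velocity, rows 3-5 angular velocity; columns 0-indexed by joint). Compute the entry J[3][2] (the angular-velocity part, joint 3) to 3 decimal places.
axis z_2 = (-1.0000,0.0000,0.0000); lever o_n−o_2 = (0.0000,-1.0000,1.7321)
cross product → J_v[:, 2] = (0.0000,1.7321,1.0000)
J_ω[:, 2] = z_2
entry J[3][2] = -1.0000

-1.000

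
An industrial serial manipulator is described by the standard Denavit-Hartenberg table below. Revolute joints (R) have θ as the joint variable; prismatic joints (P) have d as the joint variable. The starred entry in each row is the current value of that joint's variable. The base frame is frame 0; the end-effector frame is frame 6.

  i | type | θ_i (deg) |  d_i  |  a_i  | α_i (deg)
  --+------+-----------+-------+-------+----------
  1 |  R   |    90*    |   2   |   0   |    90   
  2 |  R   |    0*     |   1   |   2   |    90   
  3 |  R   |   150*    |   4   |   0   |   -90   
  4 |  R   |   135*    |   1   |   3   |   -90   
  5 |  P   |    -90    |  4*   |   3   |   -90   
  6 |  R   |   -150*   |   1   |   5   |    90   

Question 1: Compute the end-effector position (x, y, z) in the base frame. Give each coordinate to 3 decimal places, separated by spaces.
after link 1: o_1 = (0.0000, 0.0000, 2.0000)
after link 2: o_2 = (1.0000, 2.0000, 2.0000)
after link 3: o_3 = (1.0000, 2.0000, -2.0000)
after link 4: o_4 = (-0.9267, 3.3371, 0.1213)
after link 5: o_5 = (-4.9390, 4.2866, -2.7071)
after link 6: o_6 = (-2.4264, 8.5950, -3.7678)

-2.426 8.595 -3.768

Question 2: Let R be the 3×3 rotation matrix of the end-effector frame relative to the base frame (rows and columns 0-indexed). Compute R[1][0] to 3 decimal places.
0.739

End-effector x-axis (col 0 of R) = (0.5732,0.7392,-0.3536)
R[1][0] = 0.7392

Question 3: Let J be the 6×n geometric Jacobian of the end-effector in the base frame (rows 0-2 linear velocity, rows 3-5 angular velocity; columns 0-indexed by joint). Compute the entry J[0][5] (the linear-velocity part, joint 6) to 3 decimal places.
-3.696

axis z_5 = (-0.3536,0.6124,0.7071); lever o_n−o_5 = (2.5126,4.3084,-1.0607)
cross product → J_v[:, 5] = (-3.6960,1.4017,-3.0619)
J_ω[:, 5] = z_5
entry J[0][5] = -3.6960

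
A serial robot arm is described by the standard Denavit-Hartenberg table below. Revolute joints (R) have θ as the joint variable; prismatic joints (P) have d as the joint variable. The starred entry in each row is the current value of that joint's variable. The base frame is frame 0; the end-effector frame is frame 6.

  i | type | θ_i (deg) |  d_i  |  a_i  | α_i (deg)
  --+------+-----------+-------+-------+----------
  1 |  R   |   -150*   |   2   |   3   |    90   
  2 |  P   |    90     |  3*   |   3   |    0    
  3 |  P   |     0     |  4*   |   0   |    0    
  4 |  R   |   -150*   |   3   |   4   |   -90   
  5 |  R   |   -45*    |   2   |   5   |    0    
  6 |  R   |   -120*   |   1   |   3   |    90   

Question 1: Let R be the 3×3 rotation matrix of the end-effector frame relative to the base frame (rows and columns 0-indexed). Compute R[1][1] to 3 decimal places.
-0.433

End-effector y-axis (col 1 of R) = (-0.7500,-0.4330,0.5000)
R[1][1] = -0.4330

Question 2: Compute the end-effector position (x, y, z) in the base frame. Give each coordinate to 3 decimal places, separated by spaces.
-14.012 8.436 2.484

after link 1: o_1 = (-2.5981, -1.5000, 2.0000)
after link 2: o_2 = (-4.0981, 1.0981, 5.0000)
after link 3: o_3 = (-6.0981, 4.5622, 5.0000)
after link 4: o_4 = (-9.3301, 6.1603, 1.5359)
after link 5: o_5 = (-14.1288, 7.4722, -0.5260)
after link 6: o_6 = (-14.0123, 8.4361, 2.4836)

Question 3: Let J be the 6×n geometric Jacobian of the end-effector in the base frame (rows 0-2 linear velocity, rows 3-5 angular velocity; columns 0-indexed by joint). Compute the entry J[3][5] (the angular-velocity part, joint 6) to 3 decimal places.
-0.750

axis z_5 = (-0.7500,-0.4330,0.5000); lever o_n−o_5 = (0.1165,0.9639,3.0095)
cross product → J_v[:, 5] = (-1.7851,2.3154,-0.6724)
J_ω[:, 5] = z_5
entry J[3][5] = -0.7500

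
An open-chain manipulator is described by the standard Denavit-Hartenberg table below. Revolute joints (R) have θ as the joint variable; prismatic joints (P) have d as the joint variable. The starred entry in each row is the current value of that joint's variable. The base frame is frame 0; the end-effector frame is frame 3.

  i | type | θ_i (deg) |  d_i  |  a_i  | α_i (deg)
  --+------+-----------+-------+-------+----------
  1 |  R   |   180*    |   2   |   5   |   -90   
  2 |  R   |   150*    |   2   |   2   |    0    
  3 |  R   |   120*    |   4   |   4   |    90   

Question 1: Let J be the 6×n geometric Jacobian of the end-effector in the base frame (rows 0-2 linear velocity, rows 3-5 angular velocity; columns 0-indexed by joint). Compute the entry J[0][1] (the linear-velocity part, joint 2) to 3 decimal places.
-3.000

axis z_1 = (-0.0000,-1.0000,0.0000); lever o_n−o_1 = (1.7321,-6.0000,3.0000)
cross product → J_v[:, 1] = (-3.0000,0.0000,1.7321)
J_ω[:, 1] = z_1
entry J[0][1] = -3.0000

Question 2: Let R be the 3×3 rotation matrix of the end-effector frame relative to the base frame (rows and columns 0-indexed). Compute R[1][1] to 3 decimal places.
-1.000

End-effector y-axis (col 1 of R) = (-0.0000,-1.0000,0.0000)
R[1][1] = -1.0000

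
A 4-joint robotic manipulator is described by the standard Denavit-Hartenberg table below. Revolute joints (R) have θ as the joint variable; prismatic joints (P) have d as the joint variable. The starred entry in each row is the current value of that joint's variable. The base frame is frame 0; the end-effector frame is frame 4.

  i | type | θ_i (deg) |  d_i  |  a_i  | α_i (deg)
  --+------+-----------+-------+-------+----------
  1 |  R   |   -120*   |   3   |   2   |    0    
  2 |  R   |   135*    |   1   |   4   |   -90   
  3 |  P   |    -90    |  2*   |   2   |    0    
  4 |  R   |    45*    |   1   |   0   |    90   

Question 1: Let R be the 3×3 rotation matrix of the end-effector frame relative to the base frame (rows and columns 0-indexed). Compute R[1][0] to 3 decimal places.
0.183

End-effector x-axis (col 0 of R) = (0.6830,0.1830,0.7071)
R[1][0] = 0.1830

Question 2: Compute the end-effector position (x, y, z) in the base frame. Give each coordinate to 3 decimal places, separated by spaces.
after link 1: o_1 = (-1.0000, -1.7321, 3.0000)
after link 2: o_2 = (2.8637, -0.6968, 4.0000)
after link 3: o_3 = (2.3461, 1.2351, 6.0000)
after link 4: o_4 = (2.0872, 2.2010, 6.0000)

2.087 2.201 6.000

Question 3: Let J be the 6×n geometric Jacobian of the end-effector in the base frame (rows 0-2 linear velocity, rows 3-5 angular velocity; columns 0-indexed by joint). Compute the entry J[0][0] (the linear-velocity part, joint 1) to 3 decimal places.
axis z_0 = ẑ; lever o_n−o_0 = (2.0872,2.2010,6.0000)
cross product → J_v[:, 0] = (-2.2010,2.0872,0.0000)
J_ω[:, 0] = z_0
entry J[0][0] = -2.2010

-2.201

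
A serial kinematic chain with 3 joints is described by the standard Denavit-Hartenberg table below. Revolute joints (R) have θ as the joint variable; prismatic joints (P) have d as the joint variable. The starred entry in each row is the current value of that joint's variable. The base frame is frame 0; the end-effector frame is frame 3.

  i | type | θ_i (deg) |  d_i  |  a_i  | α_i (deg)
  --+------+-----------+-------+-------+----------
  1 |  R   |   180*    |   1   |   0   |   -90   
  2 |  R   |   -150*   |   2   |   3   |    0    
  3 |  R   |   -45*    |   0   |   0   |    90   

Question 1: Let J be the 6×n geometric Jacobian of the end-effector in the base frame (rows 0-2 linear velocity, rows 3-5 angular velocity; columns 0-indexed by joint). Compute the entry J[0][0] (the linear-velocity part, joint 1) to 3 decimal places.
axis z_0 = ẑ; lever o_n−o_0 = (2.5981,-2.0000,2.5000)
cross product → J_v[:, 0] = (2.0000,2.5981,-0.0000)
J_ω[:, 0] = z_0
entry J[0][0] = 2.0000

2.000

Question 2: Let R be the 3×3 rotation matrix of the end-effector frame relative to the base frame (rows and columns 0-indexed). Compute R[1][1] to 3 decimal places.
End-effector y-axis (col 1 of R) = (-0.0000,-1.0000,0.0000)
R[1][1] = -1.0000

-1.000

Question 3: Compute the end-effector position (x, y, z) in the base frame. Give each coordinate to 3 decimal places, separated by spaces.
after link 1: o_1 = (0.0000, 0.0000, 1.0000)
after link 2: o_2 = (2.5981, -2.0000, 2.5000)
after link 3: o_3 = (2.5981, -2.0000, 2.5000)

2.598 -2.000 2.500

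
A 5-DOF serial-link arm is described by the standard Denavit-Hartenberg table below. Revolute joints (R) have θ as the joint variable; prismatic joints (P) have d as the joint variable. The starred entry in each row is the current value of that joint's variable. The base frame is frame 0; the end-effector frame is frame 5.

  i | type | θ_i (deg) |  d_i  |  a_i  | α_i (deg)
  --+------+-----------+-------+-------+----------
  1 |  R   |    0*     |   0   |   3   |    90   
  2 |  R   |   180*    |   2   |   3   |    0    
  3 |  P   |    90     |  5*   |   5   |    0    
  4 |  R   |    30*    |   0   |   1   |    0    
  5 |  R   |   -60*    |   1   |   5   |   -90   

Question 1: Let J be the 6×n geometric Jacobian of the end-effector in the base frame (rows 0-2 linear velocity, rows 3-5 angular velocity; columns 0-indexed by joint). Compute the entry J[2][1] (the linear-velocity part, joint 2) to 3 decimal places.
-5.000

axis z_1 = (0.0000,-1.0000,0.0000); lever o_n−o_1 = (-5.0000,-8.0000,-10.1962)
cross product → J_v[:, 1] = (10.1962,-0.0000,-5.0000)
J_ω[:, 1] = z_1
entry J[2][1] = -5.0000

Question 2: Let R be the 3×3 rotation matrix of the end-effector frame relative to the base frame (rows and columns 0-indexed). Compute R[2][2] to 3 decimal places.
-0.500

End-effector z-axis (col 2 of R) = (0.8660,-0.0000,-0.5000)
R[2][2] = -0.5000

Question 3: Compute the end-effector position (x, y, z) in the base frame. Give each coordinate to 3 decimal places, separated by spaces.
after link 1: o_1 = (3.0000, 0.0000, 0.0000)
after link 2: o_2 = (0.0000, -2.0000, 0.0000)
after link 3: o_3 = (-0.0000, -7.0000, -5.0000)
after link 4: o_4 = (0.5000, -7.0000, -5.8660)
after link 5: o_5 = (-2.0000, -8.0000, -10.1962)

-2.000 -8.000 -10.196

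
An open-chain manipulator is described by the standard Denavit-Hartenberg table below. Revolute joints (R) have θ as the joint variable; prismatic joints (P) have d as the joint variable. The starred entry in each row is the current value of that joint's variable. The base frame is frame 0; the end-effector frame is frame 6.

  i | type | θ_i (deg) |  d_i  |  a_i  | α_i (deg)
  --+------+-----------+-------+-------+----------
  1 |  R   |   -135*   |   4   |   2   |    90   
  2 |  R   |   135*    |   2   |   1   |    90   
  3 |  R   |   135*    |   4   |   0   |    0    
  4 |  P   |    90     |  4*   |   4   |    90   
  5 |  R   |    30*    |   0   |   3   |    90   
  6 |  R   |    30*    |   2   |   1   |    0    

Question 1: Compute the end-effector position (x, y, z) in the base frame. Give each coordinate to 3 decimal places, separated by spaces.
after link 1: o_1 = (-1.4142, -1.4142, 4.0000)
after link 2: o_2 = (-2.3284, 0.5000, 4.7071)
after link 3: o_3 = (-4.3284, -1.5000, 7.5355)
after link 4: o_4 = (-5.7426, -6.9142, 8.3640)
after link 5: o_5 = (-6.1122, -9.8818, 8.1256)
after link 6: o_6 = (-5.6331, -10.6528, 6.0820)

-5.633 -10.653 6.082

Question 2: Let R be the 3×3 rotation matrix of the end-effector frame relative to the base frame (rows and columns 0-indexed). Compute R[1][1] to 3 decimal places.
End-effector y-axis (col 1 of R) = (-0.6776,0.6214,-0.3933)
R[1][1] = 0.6214

0.621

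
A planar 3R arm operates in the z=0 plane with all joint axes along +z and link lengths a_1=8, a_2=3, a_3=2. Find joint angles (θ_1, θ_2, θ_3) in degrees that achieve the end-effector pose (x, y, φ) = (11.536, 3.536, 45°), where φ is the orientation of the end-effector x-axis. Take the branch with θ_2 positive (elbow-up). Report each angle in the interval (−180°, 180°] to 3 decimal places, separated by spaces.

0.007 44.981 0.013

wrist centre = target − a_3·(cos φ, sin φ) = (10.1218, 2.1218)
cos θ_2 = (106.9525−8²−3²)/(2·8·3) = 0.7073; θ_2 = 44.9807° (elbow-up)
β = atan2(2.1218,10.1218) = 11.8392°; ψ = atan2(2.1206,10.1220) = 11.8326°
θ_1 = β − ψ = 0.0067°
θ_3 = φ − θ_1 − θ_2 = 0.0126° (wrapped to (-180°,180°])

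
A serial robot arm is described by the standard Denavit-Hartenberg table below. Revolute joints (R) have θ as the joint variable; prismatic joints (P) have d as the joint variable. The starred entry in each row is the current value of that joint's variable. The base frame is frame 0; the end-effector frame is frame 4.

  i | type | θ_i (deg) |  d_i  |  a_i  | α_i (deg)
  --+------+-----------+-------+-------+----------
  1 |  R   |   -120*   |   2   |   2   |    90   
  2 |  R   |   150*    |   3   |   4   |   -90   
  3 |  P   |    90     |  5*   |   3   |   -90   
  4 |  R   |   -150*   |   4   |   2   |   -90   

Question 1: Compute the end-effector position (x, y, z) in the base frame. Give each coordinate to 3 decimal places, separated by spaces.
-1.000 1.732 -3.196

after link 1: o_1 = (-1.0000, -1.7321, 2.0000)
after link 2: o_2 = (-1.8660, 2.7679, 4.0000)
after link 3: o_3 = (1.9821, 3.4330, -0.3301)
after link 4: o_4 = (-1.0000, 1.7321, -3.1962)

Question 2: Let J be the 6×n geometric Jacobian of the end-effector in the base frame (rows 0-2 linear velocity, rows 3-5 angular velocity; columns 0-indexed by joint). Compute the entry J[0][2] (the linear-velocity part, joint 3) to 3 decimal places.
0.250

prismatic axis z_2 = (0.2500,0.4330,-0.8660)
J_v[:, 2] = z_2; J_ω[:, 2] = (0,0,0)
entry J[0][2] = 0.2500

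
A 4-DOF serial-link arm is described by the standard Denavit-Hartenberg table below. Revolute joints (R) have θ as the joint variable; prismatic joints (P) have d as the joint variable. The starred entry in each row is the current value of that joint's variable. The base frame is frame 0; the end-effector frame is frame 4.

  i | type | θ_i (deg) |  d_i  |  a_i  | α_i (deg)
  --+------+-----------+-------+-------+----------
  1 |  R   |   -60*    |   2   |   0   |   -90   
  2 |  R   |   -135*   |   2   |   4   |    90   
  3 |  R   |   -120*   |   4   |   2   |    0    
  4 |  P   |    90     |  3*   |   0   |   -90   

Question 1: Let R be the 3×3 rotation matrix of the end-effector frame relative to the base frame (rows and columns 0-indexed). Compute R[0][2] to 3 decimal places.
End-effector z-axis (col 2 of R) = (0.5732,0.7392,0.3536)
R[0][2] = 0.5732

0.573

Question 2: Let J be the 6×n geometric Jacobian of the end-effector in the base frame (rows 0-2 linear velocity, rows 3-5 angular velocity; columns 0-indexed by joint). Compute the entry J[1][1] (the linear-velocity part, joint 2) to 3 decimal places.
2.449

axis z_1 = (0.8660,0.5000,0.0000); lever o_n−o_1 = (-3.3035,6.2577,-2.8284)
cross product → J_v[:, 1] = (-1.4142,2.4495,7.0711)
J_ω[:, 1] = z_1
entry J[1][1] = 2.4495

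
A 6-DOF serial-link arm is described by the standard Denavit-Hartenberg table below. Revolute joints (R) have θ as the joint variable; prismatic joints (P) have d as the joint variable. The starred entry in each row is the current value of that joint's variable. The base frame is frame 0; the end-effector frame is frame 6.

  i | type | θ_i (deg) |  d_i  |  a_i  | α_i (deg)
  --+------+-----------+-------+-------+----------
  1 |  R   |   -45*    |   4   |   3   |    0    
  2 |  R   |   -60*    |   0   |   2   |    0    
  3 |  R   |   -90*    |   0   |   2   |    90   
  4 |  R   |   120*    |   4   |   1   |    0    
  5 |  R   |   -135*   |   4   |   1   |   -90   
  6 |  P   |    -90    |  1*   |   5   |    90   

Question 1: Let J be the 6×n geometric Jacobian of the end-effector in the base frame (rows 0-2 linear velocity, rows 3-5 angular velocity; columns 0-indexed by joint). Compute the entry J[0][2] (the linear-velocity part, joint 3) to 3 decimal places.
-13.262

axis z_2 = (0.0000,0.0000,1.0000); lever o_n−o_2 = (0.7327,13.2623,1.5731)
cross product → J_v[:, 2] = (-13.2623,0.7327,0.0000)
J_ω[:, 2] = z_2
entry J[0][2] = -13.2623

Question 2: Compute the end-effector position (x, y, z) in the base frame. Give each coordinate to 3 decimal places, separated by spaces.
after link 1: o_1 = (2.1213, -2.1213, 4.0000)
after link 2: o_2 = (1.6037, -4.0532, 4.0000)
after link 3: o_3 = (-0.3282, -3.5355, 4.0000)
after link 4: o_4 = (1.1901, 0.1988, 4.8660)
after link 5: o_5 = (1.2923, 4.3125, 4.6072)
after link 6: o_6 = (2.3364, 9.2091, 5.5731)

2.336 9.209 5.573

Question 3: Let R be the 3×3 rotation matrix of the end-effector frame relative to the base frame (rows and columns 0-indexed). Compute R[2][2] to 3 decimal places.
End-effector z-axis (col 2 of R) = (0.9330,-0.2500,0.2588)
R[2][2] = 0.2588

0.259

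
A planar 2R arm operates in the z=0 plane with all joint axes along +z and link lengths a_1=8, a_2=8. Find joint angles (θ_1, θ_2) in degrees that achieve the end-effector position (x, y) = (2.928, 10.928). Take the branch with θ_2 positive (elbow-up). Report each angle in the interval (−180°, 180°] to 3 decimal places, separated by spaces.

cos θ_2 = (127.9944−8²−8²)/(2·8·8) = -0.0000; θ_2 = 90.0025° (elbow-up)
β = atan2(10.9280,2.9280) = 75.0007°; ψ = atan2(8.0000,7.9996) = 45.0013°
θ_1 = β − ψ = 29.9995°

29.999 90.003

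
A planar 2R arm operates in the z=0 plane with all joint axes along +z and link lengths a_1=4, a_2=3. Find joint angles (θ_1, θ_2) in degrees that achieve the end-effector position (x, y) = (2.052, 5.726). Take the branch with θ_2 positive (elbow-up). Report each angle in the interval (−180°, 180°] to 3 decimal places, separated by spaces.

cos θ_2 = (36.9978−4²−3²)/(2·4·3) = 0.4999; θ_2 = 60.0061° (elbow-up)
β = atan2(5.7260,2.0520) = 70.2841°; ψ = atan2(2.5982,5.4997) = 25.2875°
θ_1 = β − ψ = 44.9966°

44.997 60.006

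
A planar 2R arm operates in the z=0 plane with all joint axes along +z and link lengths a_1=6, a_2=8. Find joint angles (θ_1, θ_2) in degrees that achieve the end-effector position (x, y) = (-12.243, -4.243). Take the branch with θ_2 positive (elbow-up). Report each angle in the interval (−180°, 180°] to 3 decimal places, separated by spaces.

173.234 44.990

cos θ_2 = (167.8941−6²−8²)/(2·6·8) = 0.7072; θ_2 = 44.9900° (elbow-up)
β = atan2(-4.2430,-12.2430) = -160.8855°; ψ = atan2(5.6559,11.6578) = 25.8806°
θ_1 = β − ψ = -186.7661°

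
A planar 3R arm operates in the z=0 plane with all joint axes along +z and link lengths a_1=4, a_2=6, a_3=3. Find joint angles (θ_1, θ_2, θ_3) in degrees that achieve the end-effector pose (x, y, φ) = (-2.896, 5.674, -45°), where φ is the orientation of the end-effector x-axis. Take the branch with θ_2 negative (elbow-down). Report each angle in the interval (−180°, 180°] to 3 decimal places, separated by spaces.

150.003 -45.001 -150.002

wrist centre = target − a_3·(cos φ, sin φ) = (-5.0173, 7.7953)
cos θ_2 = (85.9405−4²−6²)/(2·4·6) = 0.7071; θ_2 = -45.0010° (elbow-down)
β = atan2(7.7953,-5.0173) = 122.7666°; ψ = atan2(-4.2427,8.2426) = -27.2364°
θ_1 = β − ψ = 150.0030°
θ_3 = φ − θ_1 − θ_2 = -150.0020° (wrapped to (-180°,180°])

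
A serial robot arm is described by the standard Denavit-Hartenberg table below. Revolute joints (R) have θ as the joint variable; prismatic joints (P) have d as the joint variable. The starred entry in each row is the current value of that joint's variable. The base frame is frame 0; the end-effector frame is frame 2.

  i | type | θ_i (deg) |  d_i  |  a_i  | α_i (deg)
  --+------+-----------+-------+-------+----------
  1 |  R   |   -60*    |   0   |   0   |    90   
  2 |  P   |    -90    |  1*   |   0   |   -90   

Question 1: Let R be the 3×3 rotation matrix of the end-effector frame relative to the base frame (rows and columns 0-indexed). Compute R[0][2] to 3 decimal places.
0.500

End-effector z-axis (col 2 of R) = (0.5000,-0.8660,0.0000)
R[0][2] = 0.5000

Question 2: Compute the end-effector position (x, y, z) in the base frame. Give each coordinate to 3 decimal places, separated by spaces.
after link 1: o_1 = (0.0000, 0.0000, 0.0000)
after link 2: o_2 = (-0.8660, -0.5000, 0.0000)

-0.866 -0.500 0.000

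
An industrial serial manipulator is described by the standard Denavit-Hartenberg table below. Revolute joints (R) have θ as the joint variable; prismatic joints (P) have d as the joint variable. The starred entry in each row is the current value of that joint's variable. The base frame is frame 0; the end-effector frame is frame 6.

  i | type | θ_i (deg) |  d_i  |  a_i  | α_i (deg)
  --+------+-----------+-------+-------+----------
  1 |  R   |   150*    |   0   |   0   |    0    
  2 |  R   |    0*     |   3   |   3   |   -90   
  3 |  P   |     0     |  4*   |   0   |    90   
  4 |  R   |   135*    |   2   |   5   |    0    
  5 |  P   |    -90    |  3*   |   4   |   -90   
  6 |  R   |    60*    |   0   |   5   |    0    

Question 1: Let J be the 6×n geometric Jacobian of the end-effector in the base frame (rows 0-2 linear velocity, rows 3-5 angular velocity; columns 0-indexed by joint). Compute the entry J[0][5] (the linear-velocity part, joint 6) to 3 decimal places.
axis z_5 = (0.2588,-0.9659,0.0000); lever o_n−o_5 = (-2.4148,-0.6470,-4.3301)
cross product → J_v[:, 5] = (4.1826,1.1207,-2.5000)
J_ω[:, 5] = z_5
entry J[0][5] = 4.1826

4.183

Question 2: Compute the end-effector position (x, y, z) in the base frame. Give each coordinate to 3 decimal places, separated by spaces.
after link 1: o_1 = (0.0000, 0.0000, 0.0000)
after link 2: o_2 = (-2.5981, 1.5000, 3.0000)
after link 3: o_3 = (-4.5981, -1.9641, 3.0000)
after link 4: o_4 = (-3.3040, -6.7937, 5.0000)
after link 5: o_5 = (-7.1677, -7.8290, 8.0000)
after link 6: o_6 = (-9.5825, -8.4761, 3.6699)

-9.582 -8.476 3.670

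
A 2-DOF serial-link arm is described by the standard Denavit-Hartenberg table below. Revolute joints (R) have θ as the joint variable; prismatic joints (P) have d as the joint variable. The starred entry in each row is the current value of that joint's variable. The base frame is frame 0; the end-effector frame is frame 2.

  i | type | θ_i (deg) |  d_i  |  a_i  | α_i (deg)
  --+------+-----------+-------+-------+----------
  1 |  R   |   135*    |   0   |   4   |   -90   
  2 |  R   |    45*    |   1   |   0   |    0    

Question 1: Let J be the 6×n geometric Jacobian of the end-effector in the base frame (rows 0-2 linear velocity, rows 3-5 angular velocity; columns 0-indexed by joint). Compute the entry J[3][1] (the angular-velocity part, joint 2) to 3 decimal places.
-0.707

axis z_1 = (-0.7071,-0.7071,0.0000); lever o_n−o_1 = (-0.7071,-0.7071,0.0000)
cross product → J_v[:, 1] = (0.0000,0.0000,0.0000)
J_ω[:, 1] = z_1
entry J[3][1] = -0.7071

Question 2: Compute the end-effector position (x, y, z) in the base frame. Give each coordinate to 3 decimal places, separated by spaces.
-3.536 2.121 0.000

after link 1: o_1 = (-2.8284, 2.8284, 0.0000)
after link 2: o_2 = (-3.5355, 2.1213, 0.0000)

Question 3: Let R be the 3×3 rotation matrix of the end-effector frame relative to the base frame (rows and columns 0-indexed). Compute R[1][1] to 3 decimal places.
End-effector y-axis (col 1 of R) = (0.5000,-0.5000,-0.7071)
R[1][1] = -0.5000

-0.500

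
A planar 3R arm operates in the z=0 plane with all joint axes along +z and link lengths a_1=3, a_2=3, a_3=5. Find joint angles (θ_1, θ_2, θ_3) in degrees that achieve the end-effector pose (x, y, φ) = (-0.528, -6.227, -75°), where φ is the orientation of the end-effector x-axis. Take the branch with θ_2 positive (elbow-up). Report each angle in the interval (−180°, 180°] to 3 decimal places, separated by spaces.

wrist centre = target − a_3·(cos φ, sin φ) = (-1.8221, -1.3974)
cos θ_2 = (5.2727−3²−3²)/(2·3·3) = -0.7071; θ_2 = 134.9973° (elbow-up)
β = atan2(-1.3974,-1.8221) = -142.5153°; ψ = atan2(2.1214,0.8788) = 67.4987°
θ_1 = β − ψ = -210.0139°
θ_3 = φ − θ_1 − θ_2 = 0.0166° (wrapped to (-180°,180°])

149.986 134.997 0.017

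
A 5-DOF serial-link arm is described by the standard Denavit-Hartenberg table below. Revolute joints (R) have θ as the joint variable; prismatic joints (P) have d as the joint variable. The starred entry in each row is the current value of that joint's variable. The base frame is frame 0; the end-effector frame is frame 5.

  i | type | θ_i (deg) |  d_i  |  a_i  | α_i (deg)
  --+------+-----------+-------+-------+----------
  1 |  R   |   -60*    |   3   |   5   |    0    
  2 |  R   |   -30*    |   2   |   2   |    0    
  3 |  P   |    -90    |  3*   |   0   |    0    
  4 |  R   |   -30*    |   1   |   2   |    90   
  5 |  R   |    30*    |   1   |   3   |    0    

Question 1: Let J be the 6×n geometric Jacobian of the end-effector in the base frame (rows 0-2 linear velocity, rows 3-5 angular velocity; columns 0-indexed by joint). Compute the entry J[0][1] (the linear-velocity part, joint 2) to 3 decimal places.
axis z_1 = (0.0000,0.0000,1.0000); lever o_n−o_1 = (-3.4821,1.1651,7.5000)
cross product → J_v[:, 1] = (-1.1651,-3.4821,0.0000)
J_ω[:, 1] = z_1
entry J[0][1] = -1.1651

-1.165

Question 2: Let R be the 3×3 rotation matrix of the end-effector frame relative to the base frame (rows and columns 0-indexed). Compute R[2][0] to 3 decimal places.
End-effector x-axis (col 0 of R) = (-0.7500,0.4330,0.5000)
R[2][0] = 0.5000

0.500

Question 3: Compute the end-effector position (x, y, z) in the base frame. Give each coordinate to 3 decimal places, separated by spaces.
after link 1: o_1 = (2.5000, -4.3301, 3.0000)
after link 2: o_2 = (2.5000, -6.3301, 5.0000)
after link 3: o_3 = (2.5000, -6.3301, 8.0000)
after link 4: o_4 = (0.7679, -5.3301, 9.0000)
after link 5: o_5 = (-0.9821, -3.1651, 10.5000)

-0.982 -3.165 10.500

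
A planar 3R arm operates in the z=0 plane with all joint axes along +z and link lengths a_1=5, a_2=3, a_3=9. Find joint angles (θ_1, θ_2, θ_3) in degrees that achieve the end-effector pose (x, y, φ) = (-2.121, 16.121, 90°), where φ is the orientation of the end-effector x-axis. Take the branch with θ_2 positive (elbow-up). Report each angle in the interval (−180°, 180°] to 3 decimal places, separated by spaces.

89.993 45.016 -45.009

wrist centre = target − a_3·(cos φ, sin φ) = (-2.1210, 7.1210)
cos θ_2 = (55.2073−5²−3²)/(2·5·3) = 0.7069; θ_2 = 45.0160° (elbow-up)
β = atan2(7.1210,-2.1210) = 106.5862°; ψ = atan2(2.1219,7.1207) = 16.5936°
θ_1 = β − ψ = 89.9927°
θ_3 = φ − θ_1 − θ_2 = -45.0087° (wrapped to (-180°,180°])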